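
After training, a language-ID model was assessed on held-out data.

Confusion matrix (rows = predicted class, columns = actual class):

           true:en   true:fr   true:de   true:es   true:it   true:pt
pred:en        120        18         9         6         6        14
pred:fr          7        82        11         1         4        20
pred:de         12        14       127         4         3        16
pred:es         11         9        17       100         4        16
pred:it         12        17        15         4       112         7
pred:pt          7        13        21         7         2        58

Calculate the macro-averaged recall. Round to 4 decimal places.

0.6664

Per-class recall (TP/(TP+FN)):
  en: TP=120, FN=7+12+11+12+7=49 → 120/169 = 0.71006
  fr: TP=82, FN=18+14+9+17+13=71 → 82/153 = 0.53595
  de: TP=127, FN=9+11+17+15+21=73 → 127/200 = 0.63500
  es: TP=100, FN=6+1+4+4+7=22 → 100/122 = 0.81967
  it: TP=112, FN=6+4+3+4+2=19 → 112/131 = 0.85496
  pt: TP=58, FN=14+20+16+16+7=73 → 58/131 = 0.44275
Macro-recall = mean = (0.71006 + 0.53595 + 0.63500 + 0.81967 + 0.85496 + 0.44275) / 6 = 0.6664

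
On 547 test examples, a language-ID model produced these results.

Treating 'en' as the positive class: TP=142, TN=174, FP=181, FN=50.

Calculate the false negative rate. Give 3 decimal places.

FNR = FN/(FN+TP) = 50/(50+142) = 0.260

0.260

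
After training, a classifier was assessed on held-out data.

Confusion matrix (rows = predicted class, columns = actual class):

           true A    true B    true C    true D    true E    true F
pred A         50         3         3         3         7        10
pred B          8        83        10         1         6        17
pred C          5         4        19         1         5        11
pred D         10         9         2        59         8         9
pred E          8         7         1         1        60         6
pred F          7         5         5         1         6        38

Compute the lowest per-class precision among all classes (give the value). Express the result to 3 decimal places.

Per-class precision (TP/(TP+FP)):
  A: TP=50, FP=3+3+3+7+10=26 → 50/76 = 0.6579
  B: TP=83, FP=8+10+1+6+17=42 → 83/125 = 0.6640
  C: TP=19, FP=5+4+1+5+11=26 → 19/45 = 0.4222
  D: TP=59, FP=10+9+2+8+9=38 → 59/97 = 0.6082
  E: TP=60, FP=8+7+1+1+6=23 → 60/83 = 0.7229
  F: TP=38, FP=7+5+5+1+6=24 → 38/62 = 0.6129
Lowest is class 'C' with precision = 0.422.

0.422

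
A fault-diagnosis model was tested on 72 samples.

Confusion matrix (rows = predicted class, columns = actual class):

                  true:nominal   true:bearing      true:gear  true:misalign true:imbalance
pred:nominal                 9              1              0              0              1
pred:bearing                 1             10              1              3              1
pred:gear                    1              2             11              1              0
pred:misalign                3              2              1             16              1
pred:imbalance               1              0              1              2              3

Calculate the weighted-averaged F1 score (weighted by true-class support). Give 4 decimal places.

0.6819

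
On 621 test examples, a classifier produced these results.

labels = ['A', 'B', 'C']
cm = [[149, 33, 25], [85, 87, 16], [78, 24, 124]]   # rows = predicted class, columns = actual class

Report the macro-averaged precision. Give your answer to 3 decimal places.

Per-class precision (TP/(TP+FP)):
  A: TP=149, FP=33+25=58 → 149/207 = 0.7198
  B: TP=87, FP=85+16=101 → 87/188 = 0.4628
  C: TP=124, FP=78+24=102 → 124/226 = 0.5487
Macro-precision = mean = (0.7198 + 0.4628 + 0.5487) / 3 = 0.577

0.577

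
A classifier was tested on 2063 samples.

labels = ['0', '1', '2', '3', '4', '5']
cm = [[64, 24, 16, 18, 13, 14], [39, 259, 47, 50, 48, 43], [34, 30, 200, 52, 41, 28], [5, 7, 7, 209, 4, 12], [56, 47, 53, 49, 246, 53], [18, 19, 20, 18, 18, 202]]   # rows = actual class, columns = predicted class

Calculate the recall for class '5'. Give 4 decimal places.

0.6847

Take TP from the diagonal, FP from the rest of the '5' prediction marginal, FN from the rest of the '5' actual marginal.
recall = TP/(TP+FN).
5: TP=202, FN=18+19+20+18+18=93 → 202/295 = 0.68475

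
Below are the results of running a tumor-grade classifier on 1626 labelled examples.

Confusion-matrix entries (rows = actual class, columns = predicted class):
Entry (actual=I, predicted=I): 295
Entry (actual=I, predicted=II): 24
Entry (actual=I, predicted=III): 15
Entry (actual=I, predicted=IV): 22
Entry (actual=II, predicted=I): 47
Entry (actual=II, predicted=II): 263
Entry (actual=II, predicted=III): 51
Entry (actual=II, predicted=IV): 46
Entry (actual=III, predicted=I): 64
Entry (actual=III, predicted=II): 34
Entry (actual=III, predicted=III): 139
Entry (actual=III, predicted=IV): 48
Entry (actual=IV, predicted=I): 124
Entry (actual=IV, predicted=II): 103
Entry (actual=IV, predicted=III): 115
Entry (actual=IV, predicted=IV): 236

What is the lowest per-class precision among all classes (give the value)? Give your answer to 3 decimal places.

0.434

Per-class precision (TP/(TP+FP)):
  I: TP=295, FP=47+64+124=235 → 295/530 = 0.5566
  II: TP=263, FP=24+34+103=161 → 263/424 = 0.6203
  III: TP=139, FP=15+51+115=181 → 139/320 = 0.4344
  IV: TP=236, FP=22+46+48=116 → 236/352 = 0.6705
Lowest is class 'III' with precision = 0.434.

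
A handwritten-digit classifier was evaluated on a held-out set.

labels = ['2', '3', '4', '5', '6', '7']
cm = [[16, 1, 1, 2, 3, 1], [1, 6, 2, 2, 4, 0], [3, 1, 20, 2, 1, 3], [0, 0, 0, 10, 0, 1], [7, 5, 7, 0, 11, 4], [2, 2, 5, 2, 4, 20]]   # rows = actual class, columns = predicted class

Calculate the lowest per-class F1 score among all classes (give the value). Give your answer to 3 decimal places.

0.386

Per-class F1 score (2·TP/(2·TP+FP+FN)):
  2: TP=16, FP=1+3+0+7+2=13, FN=1+1+2+3+1=8 → 32/53 = 0.6038
  3: TP=6, FP=1+1+0+5+2=9, FN=1+2+2+4+0=9 → 12/30 = 0.4000
  4: TP=20, FP=1+2+0+7+5=15, FN=3+1+2+1+3=10 → 40/65 = 0.6154
  5: TP=10, FP=2+2+2+0+2=8, FN=0+0+0+0+1=1 → 20/29 = 0.6897
  6: TP=11, FP=3+4+1+0+4=12, FN=7+5+7+0+4=23 → 22/57 = 0.3860
  7: TP=20, FP=1+0+3+1+4=9, FN=2+2+5+2+4=15 → 40/64 = 0.6250
Lowest is class '6' with F1 score = 0.386.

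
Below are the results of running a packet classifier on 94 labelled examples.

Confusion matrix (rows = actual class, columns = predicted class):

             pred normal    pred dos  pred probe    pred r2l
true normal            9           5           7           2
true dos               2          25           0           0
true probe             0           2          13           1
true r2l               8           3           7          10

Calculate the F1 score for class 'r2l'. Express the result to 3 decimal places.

0.488

One-vs-rest for 'r2l': TP = diagonal; FP = other classes predicted 'r2l'; FN = 'r2l' predicted as other.
F1 score = 2·TP/(2·TP+FP+FN).
r2l: TP=10, FP=2+0+1=3, FN=8+3+7=18 → 20/41 = 0.4878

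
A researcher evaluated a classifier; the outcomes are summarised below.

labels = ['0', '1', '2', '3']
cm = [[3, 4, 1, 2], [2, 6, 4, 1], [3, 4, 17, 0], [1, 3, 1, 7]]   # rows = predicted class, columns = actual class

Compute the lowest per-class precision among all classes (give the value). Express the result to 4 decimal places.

0.3000

Per-class precision (TP/(TP+FP)):
  0: TP=3, FP=4+1+2=7 → 3/10 = 0.30000
  1: TP=6, FP=2+4+1=7 → 6/13 = 0.46154
  2: TP=17, FP=3+4+0=7 → 17/24 = 0.70833
  3: TP=7, FP=1+3+1=5 → 7/12 = 0.58333
Lowest is class '0' with precision = 0.3000.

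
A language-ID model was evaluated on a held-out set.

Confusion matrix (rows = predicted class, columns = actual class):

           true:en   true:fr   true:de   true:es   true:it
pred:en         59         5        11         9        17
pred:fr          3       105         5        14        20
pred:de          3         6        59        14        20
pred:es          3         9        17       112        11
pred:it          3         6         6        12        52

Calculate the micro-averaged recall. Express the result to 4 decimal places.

Micro-averaging pools counts across classes: ΣTP=387, ΣFP=194, ΣFN=194.
Micro-recall = TP/(TP+FN) on pooled counts = 0.6661 (equals overall accuracy in single-label multiclass).

0.6661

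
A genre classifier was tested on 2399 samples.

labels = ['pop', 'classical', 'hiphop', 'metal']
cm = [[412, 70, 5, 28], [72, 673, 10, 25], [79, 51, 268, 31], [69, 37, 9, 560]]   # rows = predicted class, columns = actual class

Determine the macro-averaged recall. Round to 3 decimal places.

0.812

Per-class recall (TP/(TP+FN)):
  pop: TP=412, FN=72+79+69=220 → 412/632 = 0.6519
  classical: TP=673, FN=70+51+37=158 → 673/831 = 0.8099
  hiphop: TP=268, FN=5+10+9=24 → 268/292 = 0.9178
  metal: TP=560, FN=28+25+31=84 → 560/644 = 0.8696
Macro-recall = mean = (0.6519 + 0.8099 + 0.9178 + 0.8696) / 4 = 0.812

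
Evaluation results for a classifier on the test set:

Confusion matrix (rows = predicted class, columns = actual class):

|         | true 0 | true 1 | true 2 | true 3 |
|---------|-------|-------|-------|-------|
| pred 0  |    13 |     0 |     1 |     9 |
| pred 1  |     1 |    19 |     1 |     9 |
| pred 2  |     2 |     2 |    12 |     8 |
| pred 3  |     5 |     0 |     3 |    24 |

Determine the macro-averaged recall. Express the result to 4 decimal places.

0.6774

Per-class recall (TP/(TP+FN)):
  0: TP=13, FN=1+2+5=8 → 13/21 = 0.61905
  1: TP=19, FN=0+2+0=2 → 19/21 = 0.90476
  2: TP=12, FN=1+1+3=5 → 12/17 = 0.70588
  3: TP=24, FN=9+9+8=26 → 24/50 = 0.48000
Macro-recall = mean = (0.61905 + 0.90476 + 0.70588 + 0.48000) / 4 = 0.6774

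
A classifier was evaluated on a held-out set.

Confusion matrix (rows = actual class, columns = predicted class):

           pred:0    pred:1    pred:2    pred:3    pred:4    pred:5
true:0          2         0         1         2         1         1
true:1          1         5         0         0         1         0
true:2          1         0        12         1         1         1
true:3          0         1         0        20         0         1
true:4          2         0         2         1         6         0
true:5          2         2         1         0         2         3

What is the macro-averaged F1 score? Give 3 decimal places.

0.579

Per-class F1 score (2·TP/(2·TP+FP+FN)):
  0: TP=2, FP=1+1+0+2+2=6, FN=0+1+2+1+1=5 → 4/15 = 0.2667
  1: TP=5, FP=0+0+1+0+2=3, FN=1+0+0+1+0=2 → 10/15 = 0.6667
  2: TP=12, FP=1+0+0+2+1=4, FN=1+0+1+1+1=4 → 24/32 = 0.7500
  3: TP=20, FP=2+0+1+1+0=4, FN=0+1+0+0+1=2 → 40/46 = 0.8696
  4: TP=6, FP=1+1+1+0+2=5, FN=2+0+2+1+0=5 → 12/22 = 0.5455
  5: TP=3, FP=1+0+1+1+0=3, FN=2+2+1+0+2=7 → 6/16 = 0.3750
Macro-F1 score = mean = (0.2667 + 0.6667 + 0.7500 + 0.8696 + 0.5455 + 0.3750) / 6 = 0.579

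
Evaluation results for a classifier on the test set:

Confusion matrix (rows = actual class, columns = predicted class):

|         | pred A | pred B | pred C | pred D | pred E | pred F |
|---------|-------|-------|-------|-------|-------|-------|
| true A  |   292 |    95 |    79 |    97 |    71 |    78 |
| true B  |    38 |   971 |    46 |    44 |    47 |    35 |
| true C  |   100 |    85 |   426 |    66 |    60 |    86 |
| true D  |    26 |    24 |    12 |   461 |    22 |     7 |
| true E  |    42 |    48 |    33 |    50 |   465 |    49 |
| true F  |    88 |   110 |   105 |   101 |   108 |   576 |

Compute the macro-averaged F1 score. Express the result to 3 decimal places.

0.615

Per-class F1 score (2·TP/(2·TP+FP+FN)):
  A: TP=292, FP=38+100+26+42+88=294, FN=95+79+97+71+78=420 → 584/1298 = 0.4499
  B: TP=971, FP=95+85+24+48+110=362, FN=38+46+44+47+35=210 → 1942/2514 = 0.7725
  C: TP=426, FP=79+46+12+33+105=275, FN=100+85+66+60+86=397 → 852/1524 = 0.5591
  D: TP=461, FP=97+44+66+50+101=358, FN=26+24+12+22+7=91 → 922/1371 = 0.6725
  E: TP=465, FP=71+47+60+22+108=308, FN=42+48+33+50+49=222 → 930/1460 = 0.6370
  F: TP=576, FP=78+35+86+7+49=255, FN=88+110+105+101+108=512 → 1152/1919 = 0.6003
Macro-F1 score = mean = (0.4499 + 0.7725 + 0.5591 + 0.6725 + 0.6370 + 0.6003) / 6 = 0.615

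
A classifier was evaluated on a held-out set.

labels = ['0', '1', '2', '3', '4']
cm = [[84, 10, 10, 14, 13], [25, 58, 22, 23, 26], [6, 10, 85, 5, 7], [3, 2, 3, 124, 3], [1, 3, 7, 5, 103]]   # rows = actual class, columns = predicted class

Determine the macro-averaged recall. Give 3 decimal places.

0.711

Per-class recall (TP/(TP+FN)):
  0: TP=84, FN=10+10+14+13=47 → 84/131 = 0.6412
  1: TP=58, FN=25+22+23+26=96 → 58/154 = 0.3766
  2: TP=85, FN=6+10+5+7=28 → 85/113 = 0.7522
  3: TP=124, FN=3+2+3+3=11 → 124/135 = 0.9185
  4: TP=103, FN=1+3+7+5=16 → 103/119 = 0.8655
Macro-recall = mean = (0.6412 + 0.3766 + 0.7522 + 0.9185 + 0.8655) / 5 = 0.711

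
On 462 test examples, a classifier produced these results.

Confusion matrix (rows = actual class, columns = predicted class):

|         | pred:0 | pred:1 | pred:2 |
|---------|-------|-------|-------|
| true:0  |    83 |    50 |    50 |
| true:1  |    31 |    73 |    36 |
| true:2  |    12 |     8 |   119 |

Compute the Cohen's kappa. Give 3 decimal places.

Observed agreement pₒ = trace/N = 275/462 = 0.5952
Expected agreement pₑ = Σ (rowᵢ·colᵢ)/N² = (183·126 + 140·131 + 139·205)/462² = 0.3275
κ = (pₒ − pₑ)/(1 − pₑ) = (0.5952 − 0.3275)/(1 − 0.3275) = 0.398

0.398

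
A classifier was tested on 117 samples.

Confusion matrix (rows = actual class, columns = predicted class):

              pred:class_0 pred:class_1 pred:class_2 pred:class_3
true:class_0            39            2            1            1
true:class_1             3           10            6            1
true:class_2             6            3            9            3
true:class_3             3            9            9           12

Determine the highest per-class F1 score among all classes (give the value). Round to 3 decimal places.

0.830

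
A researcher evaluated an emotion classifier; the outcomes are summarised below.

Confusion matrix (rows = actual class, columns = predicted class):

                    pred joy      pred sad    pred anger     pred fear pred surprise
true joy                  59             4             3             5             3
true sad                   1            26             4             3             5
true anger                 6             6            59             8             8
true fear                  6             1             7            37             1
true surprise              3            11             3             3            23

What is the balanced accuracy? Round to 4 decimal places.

0.6777

Balanced accuracy = mean of per-class recall.
  joy: recall = 59/74 = 0.79730
  sad: recall = 26/39 = 0.66667
  anger: recall = 59/87 = 0.67816
  fear: recall = 37/52 = 0.71154
  surprise: recall = 23/43 = 0.53488
Mean = (0.79730 + 0.66667 + 0.67816 + 0.71154 + 0.53488) / 5 = 0.6777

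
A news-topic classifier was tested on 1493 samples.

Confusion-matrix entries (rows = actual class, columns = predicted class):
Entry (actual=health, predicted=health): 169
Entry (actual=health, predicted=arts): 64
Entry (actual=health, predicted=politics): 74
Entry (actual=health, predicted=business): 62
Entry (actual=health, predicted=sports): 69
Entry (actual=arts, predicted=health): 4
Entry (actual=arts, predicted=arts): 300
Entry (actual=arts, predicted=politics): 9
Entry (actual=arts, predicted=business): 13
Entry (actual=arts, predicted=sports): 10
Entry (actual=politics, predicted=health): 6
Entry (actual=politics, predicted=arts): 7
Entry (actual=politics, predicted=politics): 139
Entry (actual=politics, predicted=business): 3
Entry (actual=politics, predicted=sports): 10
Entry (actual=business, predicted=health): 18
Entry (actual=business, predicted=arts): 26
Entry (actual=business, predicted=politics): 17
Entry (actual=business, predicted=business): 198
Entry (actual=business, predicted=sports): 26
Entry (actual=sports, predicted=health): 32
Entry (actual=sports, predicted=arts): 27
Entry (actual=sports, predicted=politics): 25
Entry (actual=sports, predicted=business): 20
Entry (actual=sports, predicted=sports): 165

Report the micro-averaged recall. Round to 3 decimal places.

0.650

Micro-averaging pools counts across classes: ΣTP=971, ΣFP=522, ΣFN=522.
Micro-recall = TP/(TP+FN) on pooled counts = 0.650 (equals overall accuracy in single-label multiclass).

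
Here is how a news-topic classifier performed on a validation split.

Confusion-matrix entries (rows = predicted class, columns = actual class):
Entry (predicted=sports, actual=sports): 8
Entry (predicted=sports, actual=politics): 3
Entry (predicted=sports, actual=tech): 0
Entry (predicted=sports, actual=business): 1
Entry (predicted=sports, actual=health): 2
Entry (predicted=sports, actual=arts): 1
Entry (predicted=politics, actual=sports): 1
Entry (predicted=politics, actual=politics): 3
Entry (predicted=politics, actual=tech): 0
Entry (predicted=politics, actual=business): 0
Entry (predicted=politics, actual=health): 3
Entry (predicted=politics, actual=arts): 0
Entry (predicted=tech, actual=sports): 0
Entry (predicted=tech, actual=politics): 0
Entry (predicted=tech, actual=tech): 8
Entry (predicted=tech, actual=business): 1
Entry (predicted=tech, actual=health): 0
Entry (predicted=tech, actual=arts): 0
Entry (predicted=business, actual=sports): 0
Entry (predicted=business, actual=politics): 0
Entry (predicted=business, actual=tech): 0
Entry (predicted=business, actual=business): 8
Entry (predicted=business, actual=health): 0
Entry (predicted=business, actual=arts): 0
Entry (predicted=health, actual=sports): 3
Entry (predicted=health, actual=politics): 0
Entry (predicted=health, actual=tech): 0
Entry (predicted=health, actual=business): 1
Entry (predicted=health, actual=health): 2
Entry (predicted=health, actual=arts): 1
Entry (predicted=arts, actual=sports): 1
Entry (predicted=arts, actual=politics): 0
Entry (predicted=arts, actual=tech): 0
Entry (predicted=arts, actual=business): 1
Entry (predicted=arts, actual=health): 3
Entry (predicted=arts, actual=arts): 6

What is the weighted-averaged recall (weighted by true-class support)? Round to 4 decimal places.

Per-class recall (TP/(TP+FN)):
  sports: TP=8, FN=1+0+0+3+1=5 → 8/13 = 0.61538
  politics: TP=3, FN=3+0+0+0+0=3 → 3/6 = 0.50000
  tech: TP=8, FN=0+0+0+0+0=0 → 8/8 = 1.00000
  business: TP=8, FN=1+0+1+1+1=4 → 8/12 = 0.66667
  health: TP=2, FN=2+3+0+0+3=8 → 2/10 = 0.20000
  arts: TP=6, FN=1+0+0+0+1=2 → 6/8 = 0.75000
Weighted-recall = Σ (supportᵢ/N)·recallᵢ with N=57: (13/57)·0.61538 + (6/57)·0.50000 + (8/57)·1.00000 + (12/57)·0.66667 + (10/57)·0.20000 + (8/57)·0.75000 = 0.6140

0.6140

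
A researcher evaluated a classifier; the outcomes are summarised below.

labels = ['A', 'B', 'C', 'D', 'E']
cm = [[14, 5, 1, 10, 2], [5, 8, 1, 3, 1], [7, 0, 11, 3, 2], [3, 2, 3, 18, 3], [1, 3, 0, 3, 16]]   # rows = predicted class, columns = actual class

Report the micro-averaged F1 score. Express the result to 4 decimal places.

Micro-averaging pools counts across classes: ΣTP=67, ΣFP=58, ΣFN=58.
Micro-F1 score = 2·TP/(2·TP+FP+FN) on pooled counts = 0.5360 (equals overall accuracy in single-label multiclass).

0.5360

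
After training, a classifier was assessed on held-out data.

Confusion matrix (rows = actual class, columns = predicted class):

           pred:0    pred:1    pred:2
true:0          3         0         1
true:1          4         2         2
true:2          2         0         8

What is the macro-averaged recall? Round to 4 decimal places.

0.6000

Per-class recall (TP/(TP+FN)):
  0: TP=3, FN=0+1=1 → 3/4 = 0.75000
  1: TP=2, FN=4+2=6 → 2/8 = 0.25000
  2: TP=8, FN=2+0=2 → 8/10 = 0.80000
Macro-recall = mean = (0.75000 + 0.25000 + 0.80000) / 3 = 0.6000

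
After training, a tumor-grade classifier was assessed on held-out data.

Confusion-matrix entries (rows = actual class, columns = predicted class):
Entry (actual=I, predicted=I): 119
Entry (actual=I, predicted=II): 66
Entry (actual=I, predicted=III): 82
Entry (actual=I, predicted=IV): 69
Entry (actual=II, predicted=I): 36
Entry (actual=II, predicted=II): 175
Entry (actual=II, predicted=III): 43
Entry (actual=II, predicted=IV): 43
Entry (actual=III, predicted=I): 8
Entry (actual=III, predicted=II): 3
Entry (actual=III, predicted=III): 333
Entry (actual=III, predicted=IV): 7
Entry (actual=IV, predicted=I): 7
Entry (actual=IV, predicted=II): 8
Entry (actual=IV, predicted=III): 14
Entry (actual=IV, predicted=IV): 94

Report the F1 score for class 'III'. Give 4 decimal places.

F1 score = 2·TP/(2·TP+FP+FN).
III: TP=333, FP=82+43+14=139, FN=8+3+7=18 → 666/823 = 0.80923

0.8092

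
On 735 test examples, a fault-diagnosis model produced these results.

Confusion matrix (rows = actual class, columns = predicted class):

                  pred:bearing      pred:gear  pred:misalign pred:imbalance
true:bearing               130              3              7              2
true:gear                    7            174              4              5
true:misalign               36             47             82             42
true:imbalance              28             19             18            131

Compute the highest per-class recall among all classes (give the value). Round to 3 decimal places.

Per-class recall (TP/(TP+FN)):
  bearing: TP=130, FN=3+7+2=12 → 130/142 = 0.9155
  gear: TP=174, FN=7+4+5=16 → 174/190 = 0.9158
  misalign: TP=82, FN=36+47+42=125 → 82/207 = 0.3961
  imbalance: TP=131, FN=28+19+18=65 → 131/196 = 0.6684
Highest is class 'gear' with recall = 0.916.

0.916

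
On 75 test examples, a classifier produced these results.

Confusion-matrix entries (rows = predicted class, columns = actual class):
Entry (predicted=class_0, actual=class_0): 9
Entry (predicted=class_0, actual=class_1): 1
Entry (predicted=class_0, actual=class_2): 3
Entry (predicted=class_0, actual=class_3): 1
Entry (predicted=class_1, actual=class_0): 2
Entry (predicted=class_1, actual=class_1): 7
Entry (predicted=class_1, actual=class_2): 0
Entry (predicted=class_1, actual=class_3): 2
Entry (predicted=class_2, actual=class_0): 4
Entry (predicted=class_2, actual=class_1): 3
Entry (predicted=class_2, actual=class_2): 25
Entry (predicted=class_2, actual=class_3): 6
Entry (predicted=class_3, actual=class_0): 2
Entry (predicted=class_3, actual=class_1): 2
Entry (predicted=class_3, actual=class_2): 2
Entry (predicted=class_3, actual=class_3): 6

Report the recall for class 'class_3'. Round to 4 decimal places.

0.4000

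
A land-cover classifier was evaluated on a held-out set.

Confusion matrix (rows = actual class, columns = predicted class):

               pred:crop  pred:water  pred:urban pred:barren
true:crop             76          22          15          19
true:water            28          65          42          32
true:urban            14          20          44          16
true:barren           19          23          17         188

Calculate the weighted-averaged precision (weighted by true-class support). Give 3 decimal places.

0.584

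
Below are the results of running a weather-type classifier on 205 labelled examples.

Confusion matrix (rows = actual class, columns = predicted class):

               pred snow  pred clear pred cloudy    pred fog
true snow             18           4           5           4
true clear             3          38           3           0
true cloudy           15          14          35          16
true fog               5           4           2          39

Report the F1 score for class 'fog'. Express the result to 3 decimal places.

Treat 'fog' as positive and all other classes as negative.
F1 score = 2·TP/(2·TP+FP+FN).
fog: TP=39, FP=4+0+16=20, FN=5+4+2=11 → 78/109 = 0.7156

0.716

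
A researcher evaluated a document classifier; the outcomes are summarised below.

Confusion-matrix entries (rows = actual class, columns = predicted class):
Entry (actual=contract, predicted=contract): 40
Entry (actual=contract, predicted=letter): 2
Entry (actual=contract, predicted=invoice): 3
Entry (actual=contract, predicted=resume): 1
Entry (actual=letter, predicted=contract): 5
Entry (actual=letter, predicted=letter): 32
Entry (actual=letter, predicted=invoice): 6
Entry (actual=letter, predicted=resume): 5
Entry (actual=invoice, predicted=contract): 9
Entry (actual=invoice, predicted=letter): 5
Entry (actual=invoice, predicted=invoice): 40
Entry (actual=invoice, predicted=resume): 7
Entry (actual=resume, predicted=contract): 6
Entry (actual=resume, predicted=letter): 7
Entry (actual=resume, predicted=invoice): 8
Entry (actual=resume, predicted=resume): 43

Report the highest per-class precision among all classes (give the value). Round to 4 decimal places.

0.7679

Per-class precision (TP/(TP+FP)):
  contract: TP=40, FP=5+9+6=20 → 40/60 = 0.66667
  letter: TP=32, FP=2+5+7=14 → 32/46 = 0.69565
  invoice: TP=40, FP=3+6+8=17 → 40/57 = 0.70175
  resume: TP=43, FP=1+5+7=13 → 43/56 = 0.76786
Highest is class 'resume' with precision = 0.7679.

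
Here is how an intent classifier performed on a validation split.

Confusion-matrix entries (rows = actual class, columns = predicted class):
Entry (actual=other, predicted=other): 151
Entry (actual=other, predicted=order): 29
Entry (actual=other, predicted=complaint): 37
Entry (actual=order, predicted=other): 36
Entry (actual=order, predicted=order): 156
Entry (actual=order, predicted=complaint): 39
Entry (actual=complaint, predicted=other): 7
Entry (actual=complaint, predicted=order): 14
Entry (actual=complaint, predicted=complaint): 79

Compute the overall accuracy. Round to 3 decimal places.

Accuracy = trace / total = (151+156+79=386) / 548 = 386/548 = 0.704

0.704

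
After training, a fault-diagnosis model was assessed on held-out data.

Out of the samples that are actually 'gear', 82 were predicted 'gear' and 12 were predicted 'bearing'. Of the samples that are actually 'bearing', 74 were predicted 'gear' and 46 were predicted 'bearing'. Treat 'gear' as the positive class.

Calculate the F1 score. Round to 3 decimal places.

Precision = TP/(TP+FP) = 82/156 = 0.5256
Recall = TP/(TP+FN) = 82/94 = 0.8723
F1 = 2·TP/(2·TP+FP+FN) = 164/250 = 0.656

0.656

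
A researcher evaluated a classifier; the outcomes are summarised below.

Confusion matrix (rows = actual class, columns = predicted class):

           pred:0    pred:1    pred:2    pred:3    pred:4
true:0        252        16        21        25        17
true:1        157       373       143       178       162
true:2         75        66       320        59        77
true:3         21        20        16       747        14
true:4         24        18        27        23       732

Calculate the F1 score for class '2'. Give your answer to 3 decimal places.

Take TP from the diagonal, FP from the rest of the '2' prediction marginal, FN from the rest of the '2' actual marginal.
F1 score = 2·TP/(2·TP+FP+FN).
2: TP=320, FP=21+143+16+27=207, FN=75+66+59+77=277 → 640/1124 = 0.5694

0.569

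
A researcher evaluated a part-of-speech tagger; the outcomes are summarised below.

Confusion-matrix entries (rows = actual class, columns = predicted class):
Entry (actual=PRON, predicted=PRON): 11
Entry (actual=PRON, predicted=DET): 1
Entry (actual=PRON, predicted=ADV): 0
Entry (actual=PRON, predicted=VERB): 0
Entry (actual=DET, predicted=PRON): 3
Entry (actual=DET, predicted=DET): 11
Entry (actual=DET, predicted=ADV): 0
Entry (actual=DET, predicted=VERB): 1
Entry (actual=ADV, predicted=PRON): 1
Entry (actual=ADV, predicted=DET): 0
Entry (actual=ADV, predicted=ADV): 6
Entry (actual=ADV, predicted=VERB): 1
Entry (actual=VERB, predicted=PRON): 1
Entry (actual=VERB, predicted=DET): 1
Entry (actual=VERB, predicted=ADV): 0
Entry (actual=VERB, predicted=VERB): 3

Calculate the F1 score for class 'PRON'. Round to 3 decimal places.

Take TP from the diagonal, FP from the rest of the 'PRON' prediction marginal, FN from the rest of the 'PRON' actual marginal.
F1 score = 2·TP/(2·TP+FP+FN).
PRON: TP=11, FP=3+1+1=5, FN=1+0+0=1 → 22/28 = 0.7857

0.786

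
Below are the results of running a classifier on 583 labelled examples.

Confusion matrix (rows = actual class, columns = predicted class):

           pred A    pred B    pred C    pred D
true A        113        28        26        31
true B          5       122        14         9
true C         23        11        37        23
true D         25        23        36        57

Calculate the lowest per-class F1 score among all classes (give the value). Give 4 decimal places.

0.3575

Per-class F1 score (2·TP/(2·TP+FP+FN)):
  A: TP=113, FP=5+23+25=53, FN=28+26+31=85 → 226/364 = 0.62088
  B: TP=122, FP=28+11+23=62, FN=5+14+9=28 → 244/334 = 0.73054
  C: TP=37, FP=26+14+36=76, FN=23+11+23=57 → 74/207 = 0.35749
  D: TP=57, FP=31+9+23=63, FN=25+23+36=84 → 114/261 = 0.43678
Lowest is class 'C' with F1 score = 0.3575.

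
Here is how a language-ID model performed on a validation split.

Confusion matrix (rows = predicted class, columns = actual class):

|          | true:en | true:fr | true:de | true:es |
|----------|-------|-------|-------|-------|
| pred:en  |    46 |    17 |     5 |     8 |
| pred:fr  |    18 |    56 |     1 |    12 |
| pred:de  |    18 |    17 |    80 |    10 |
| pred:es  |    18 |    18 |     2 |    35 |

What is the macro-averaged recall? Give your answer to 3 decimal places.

0.607

Per-class recall (TP/(TP+FN)):
  en: TP=46, FN=18+18+18=54 → 46/100 = 0.4600
  fr: TP=56, FN=17+17+18=52 → 56/108 = 0.5185
  de: TP=80, FN=5+1+2=8 → 80/88 = 0.9091
  es: TP=35, FN=8+12+10=30 → 35/65 = 0.5385
Macro-recall = mean = (0.4600 + 0.5185 + 0.9091 + 0.5385) / 4 = 0.607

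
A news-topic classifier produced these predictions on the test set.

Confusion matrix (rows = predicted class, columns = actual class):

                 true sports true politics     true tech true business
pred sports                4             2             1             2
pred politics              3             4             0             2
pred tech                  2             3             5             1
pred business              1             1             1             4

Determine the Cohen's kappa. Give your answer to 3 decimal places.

0.299

Observed agreement pₒ = trace/N = 17/36 = 0.4722
Expected agreement pₑ = Σ (rowᵢ·colᵢ)/N² = (10·9 + 10·9 + 7·11 + 9·7)/36² = 0.2469
κ = (pₒ − pₑ)/(1 − pₑ) = (0.4722 − 0.2469)/(1 − 0.2469) = 0.299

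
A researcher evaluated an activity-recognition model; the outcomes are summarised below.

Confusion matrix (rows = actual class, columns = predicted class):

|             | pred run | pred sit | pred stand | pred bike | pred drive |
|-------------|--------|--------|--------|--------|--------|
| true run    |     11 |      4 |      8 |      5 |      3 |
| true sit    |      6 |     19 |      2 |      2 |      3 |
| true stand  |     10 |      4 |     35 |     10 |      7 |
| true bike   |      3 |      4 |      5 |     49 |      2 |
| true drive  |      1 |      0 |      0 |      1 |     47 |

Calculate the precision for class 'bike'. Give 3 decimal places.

0.731

Treat 'bike' as positive and all other classes as negative.
precision = TP/(TP+FP).
bike: TP=49, FP=5+2+10+1=18 → 49/67 = 0.7313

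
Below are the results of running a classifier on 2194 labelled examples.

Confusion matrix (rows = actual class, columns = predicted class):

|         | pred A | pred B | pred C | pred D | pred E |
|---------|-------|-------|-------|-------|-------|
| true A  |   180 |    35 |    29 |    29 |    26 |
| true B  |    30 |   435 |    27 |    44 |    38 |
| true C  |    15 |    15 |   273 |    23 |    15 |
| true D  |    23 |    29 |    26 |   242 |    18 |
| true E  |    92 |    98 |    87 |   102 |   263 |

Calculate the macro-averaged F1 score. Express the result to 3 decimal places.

0.628

Per-class F1 score (2·TP/(2·TP+FP+FN)):
  A: TP=180, FP=30+15+23+92=160, FN=35+29+29+26=119 → 360/639 = 0.5634
  B: TP=435, FP=35+15+29+98=177, FN=30+27+44+38=139 → 870/1186 = 0.7336
  C: TP=273, FP=29+27+26+87=169, FN=15+15+23+15=68 → 546/783 = 0.6973
  D: TP=242, FP=29+44+23+102=198, FN=23+29+26+18=96 → 484/778 = 0.6221
  E: TP=263, FP=26+38+15+18=97, FN=92+98+87+102=379 → 526/1002 = 0.5250
Macro-F1 score = mean = (0.5634 + 0.7336 + 0.6973 + 0.6221 + 0.5250) / 5 = 0.628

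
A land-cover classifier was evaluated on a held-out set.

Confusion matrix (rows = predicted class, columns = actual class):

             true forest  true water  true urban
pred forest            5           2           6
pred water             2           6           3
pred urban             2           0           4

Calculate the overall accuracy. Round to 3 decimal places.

0.500

Accuracy = trace / total = (5+6+4=15) / 30 = 15/30 = 0.500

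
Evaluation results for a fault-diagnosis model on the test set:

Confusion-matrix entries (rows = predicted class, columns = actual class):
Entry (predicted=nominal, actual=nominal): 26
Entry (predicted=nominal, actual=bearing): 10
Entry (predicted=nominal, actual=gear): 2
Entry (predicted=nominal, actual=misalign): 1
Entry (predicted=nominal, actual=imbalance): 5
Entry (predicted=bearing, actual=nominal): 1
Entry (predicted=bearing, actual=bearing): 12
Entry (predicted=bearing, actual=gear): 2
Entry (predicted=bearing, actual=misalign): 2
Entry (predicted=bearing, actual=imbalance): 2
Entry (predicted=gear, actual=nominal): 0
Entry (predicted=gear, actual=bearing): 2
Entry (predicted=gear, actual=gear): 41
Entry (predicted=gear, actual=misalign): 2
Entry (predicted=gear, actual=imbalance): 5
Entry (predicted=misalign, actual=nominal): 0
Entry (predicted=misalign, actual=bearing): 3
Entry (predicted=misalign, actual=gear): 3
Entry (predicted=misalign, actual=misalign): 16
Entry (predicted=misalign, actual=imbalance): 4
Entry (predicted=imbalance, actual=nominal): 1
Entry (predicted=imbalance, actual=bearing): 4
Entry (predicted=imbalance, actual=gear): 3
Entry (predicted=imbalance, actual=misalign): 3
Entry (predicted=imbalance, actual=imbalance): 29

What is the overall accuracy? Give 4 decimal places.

0.6927

Accuracy = trace / total = (26+12+41+16+29=124) / 179 = 124/179 = 0.6927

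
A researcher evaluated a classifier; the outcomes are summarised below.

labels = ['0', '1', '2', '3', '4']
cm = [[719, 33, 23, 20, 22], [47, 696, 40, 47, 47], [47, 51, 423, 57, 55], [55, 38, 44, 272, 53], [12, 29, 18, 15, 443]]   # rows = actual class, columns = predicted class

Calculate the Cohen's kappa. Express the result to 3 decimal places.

Observed agreement pₒ = trace/N = 2553/3306 = 0.7722
Expected agreement pₑ = Σ (rowᵢ·colᵢ)/N² = (817·880 + 877·847 + 633·548 + 462·411 + 517·620)/3306² = 0.2122
κ = (pₒ − pₑ)/(1 − pₑ) = (0.7722 − 0.2122)/(1 − 0.2122) = 0.711

0.711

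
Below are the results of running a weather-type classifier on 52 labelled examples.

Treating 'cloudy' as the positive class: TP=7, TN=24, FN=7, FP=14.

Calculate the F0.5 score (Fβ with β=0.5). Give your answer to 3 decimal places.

Fβ = (1+β²)·TP / ((1+β²)·TP + β²·FN + FP), with β²=1/4
= 1.25·7 / (1.25·7 + 0.25·7 + 14) = 0.357

0.357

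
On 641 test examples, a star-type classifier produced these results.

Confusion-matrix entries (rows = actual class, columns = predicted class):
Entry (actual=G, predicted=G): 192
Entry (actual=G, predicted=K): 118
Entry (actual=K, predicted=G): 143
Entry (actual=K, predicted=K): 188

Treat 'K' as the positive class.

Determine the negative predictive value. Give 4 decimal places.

NPV = TN/(TN+FN) = 192/(192+143) = 0.5731

0.5731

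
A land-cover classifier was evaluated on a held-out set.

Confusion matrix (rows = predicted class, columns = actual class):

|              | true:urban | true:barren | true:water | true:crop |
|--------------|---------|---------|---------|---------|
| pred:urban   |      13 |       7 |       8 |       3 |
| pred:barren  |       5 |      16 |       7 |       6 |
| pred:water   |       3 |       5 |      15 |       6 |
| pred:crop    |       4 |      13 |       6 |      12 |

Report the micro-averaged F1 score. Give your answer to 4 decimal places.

Micro-averaging pools counts across classes: ΣTP=56, ΣFP=73, ΣFN=73.
Micro-F1 score = 2·TP/(2·TP+FP+FN) on pooled counts = 0.4341 (equals overall accuracy in single-label multiclass).

0.4341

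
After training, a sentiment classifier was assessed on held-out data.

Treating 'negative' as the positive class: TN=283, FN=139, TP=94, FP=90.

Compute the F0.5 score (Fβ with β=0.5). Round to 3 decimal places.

0.485

Fβ = (1+β²)·TP / ((1+β²)·TP + β²·FN + FP), with β²=1/4
= 1.25·94 / (1.25·94 + 0.25·139 + 90) = 0.485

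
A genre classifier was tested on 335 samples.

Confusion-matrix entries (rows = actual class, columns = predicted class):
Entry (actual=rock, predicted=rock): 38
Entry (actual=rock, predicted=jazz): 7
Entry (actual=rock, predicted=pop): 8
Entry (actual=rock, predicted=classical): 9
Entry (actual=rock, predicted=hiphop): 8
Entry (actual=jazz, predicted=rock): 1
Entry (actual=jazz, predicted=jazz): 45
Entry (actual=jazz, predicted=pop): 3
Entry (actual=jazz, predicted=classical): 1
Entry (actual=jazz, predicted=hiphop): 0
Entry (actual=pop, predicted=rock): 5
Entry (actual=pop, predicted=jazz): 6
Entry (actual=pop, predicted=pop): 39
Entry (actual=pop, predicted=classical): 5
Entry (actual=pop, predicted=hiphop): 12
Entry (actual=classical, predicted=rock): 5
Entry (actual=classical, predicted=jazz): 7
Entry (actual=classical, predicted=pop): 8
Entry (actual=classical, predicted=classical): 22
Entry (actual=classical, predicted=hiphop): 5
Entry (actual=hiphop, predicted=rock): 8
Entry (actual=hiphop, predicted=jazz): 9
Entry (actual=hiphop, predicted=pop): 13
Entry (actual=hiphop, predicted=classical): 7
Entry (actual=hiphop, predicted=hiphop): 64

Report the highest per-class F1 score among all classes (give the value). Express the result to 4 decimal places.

0.7258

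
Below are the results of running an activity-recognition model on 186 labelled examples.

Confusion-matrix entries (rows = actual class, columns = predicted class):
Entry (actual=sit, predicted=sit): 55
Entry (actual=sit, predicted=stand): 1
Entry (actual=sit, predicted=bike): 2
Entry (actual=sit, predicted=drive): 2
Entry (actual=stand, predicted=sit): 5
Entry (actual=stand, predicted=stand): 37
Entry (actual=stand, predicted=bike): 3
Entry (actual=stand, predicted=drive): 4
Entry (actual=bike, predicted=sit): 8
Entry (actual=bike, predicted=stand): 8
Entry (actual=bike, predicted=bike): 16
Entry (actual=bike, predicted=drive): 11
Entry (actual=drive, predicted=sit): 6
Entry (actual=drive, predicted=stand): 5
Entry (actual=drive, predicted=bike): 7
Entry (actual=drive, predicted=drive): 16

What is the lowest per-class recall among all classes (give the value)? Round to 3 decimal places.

Per-class recall (TP/(TP+FN)):
  sit: TP=55, FN=1+2+2=5 → 55/60 = 0.9167
  stand: TP=37, FN=5+3+4=12 → 37/49 = 0.7551
  bike: TP=16, FN=8+8+11=27 → 16/43 = 0.3721
  drive: TP=16, FN=6+5+7=18 → 16/34 = 0.4706
Lowest is class 'bike' with recall = 0.372.

0.372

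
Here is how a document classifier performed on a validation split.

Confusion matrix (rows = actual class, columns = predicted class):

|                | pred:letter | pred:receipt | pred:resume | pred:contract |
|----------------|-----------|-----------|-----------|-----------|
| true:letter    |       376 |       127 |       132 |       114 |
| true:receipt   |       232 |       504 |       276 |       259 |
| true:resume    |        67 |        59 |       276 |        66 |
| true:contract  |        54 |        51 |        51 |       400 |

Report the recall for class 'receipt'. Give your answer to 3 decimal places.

0.397

Take TP from the diagonal, FP from the rest of the 'receipt' prediction marginal, FN from the rest of the 'receipt' actual marginal.
recall = TP/(TP+FN).
receipt: TP=504, FN=232+276+259=767 → 504/1271 = 0.3965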